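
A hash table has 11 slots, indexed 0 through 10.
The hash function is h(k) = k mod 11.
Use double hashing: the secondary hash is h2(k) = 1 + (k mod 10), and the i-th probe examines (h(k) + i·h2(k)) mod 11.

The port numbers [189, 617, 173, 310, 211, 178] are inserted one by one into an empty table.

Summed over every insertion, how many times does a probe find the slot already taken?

3

189: h=2 -> slot 2
617: h=1 -> slot 1
173: h=8 -> slot 8
310: h=2, h2=1, probe 2,3 -> slot 3
211: h=2, h2=2, probe 2,4 -> slot 4
178: h=2, h2=9, probe 2,0 -> slot 0
Table: [178, 617, 189, 310, 211, —, —, —, 173, —, —]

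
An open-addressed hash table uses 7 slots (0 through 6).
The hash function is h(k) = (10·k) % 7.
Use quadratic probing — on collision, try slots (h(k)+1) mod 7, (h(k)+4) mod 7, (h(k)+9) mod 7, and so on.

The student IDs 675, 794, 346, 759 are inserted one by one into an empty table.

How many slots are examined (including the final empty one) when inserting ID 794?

Insert 675: h=2, slot 2 empty -> index 2.
Insert 794: h=2, slot 2 occupied -> index 3.
Insert 346: h=2, slots 2,3 occupied -> index 6.
Insert 759: h=2, slots 2,3,6 occupied -> index 4.
Table: [-, -, 675, 794, 759, -, 346]

2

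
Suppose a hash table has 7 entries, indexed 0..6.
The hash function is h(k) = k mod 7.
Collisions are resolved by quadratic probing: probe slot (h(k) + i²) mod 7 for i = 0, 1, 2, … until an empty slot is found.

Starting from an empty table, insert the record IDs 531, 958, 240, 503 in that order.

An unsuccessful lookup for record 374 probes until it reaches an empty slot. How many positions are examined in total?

Insert 531: h=6, slot 6 empty => index 6.
Insert 958: h=6, slot 6 occupied => index 0.
Insert 240: h=2, slot 2 empty => index 2.
Insert 503: h=6, slots 6,0 occupied => index 3.
Table: [958, _, 240, 503, _, _, 531]
Lookup 374: h=3, probe 3,4 → slot 4 empty, not found.

2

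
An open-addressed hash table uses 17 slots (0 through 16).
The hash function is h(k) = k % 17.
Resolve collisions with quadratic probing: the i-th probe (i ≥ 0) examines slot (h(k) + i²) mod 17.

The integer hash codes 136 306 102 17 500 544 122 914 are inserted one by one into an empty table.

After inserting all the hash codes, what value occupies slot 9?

136 hashes to 0; slot 0 is free => place at 0.
306 hashes to 0; 0 taken => place at 1.
102 hashes to 0; 0,1 taken => place at 4.
17 hashes to 0; 0,1,4 taken => place at 9.
500 hashes to 7; slot 7 is free => place at 7.
544 hashes to 0; 0,1,4,9 taken => place at 16.
122 hashes to 3; slot 3 is free => place at 3.
914 hashes to 13; slot 13 is free => place at 13.
Table: [136, 306, —, 122, 102, —, —, 500, —, 17, —, —, —, 914, —, —, 544]

17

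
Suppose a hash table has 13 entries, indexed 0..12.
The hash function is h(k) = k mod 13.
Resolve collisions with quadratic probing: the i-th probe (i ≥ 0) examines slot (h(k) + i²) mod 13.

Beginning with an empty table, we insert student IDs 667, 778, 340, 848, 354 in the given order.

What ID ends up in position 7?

667 hashes to 4; slot 4 is free -> place at 4.
778 hashes to 11; slot 11 is free -> place at 11.
340 hashes to 2; slot 2 is free -> place at 2.
848 hashes to 3; slot 3 is free -> place at 3.
354 hashes to 3; 3,4 taken -> place at 7.
Table: [_, _, 340, 848, 667, _, _, 354, _, _, _, 778, _]

354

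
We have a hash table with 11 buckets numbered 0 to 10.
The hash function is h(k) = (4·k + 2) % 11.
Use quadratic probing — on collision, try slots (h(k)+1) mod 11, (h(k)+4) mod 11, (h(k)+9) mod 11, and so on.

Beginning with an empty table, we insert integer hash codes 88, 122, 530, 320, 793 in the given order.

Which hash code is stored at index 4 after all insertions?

793

88: h=2 → slot 2
122: h=6 → slot 6
530: h=10 → slot 10
320: h=6, probe 6,7 → slot 7
793: h=6, probe 6,7,10,4 → slot 4
Table: [_, _, 88, _, 793, _, 122, 320, _, _, 530]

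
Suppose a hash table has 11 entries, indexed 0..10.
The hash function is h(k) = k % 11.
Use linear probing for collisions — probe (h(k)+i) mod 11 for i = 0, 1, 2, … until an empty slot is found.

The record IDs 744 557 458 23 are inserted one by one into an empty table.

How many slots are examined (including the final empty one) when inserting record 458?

744 hashes to 7; slot 7 is free -> place at 7.
557 hashes to 7; 7 taken -> place at 8.
458 hashes to 7; 7,8 taken -> place at 9.
23 hashes to 1; slot 1 is free -> place at 1.
Table: [-, 23, -, -, -, -, -, 744, 557, 458, -]

3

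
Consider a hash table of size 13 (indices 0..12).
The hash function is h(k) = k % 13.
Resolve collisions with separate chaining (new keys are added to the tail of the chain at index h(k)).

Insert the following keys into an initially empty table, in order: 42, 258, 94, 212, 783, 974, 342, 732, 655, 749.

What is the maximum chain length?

42 -> bucket 3
258 -> bucket 11
94 -> bucket 3 (collision)
212 -> bucket 4
783 -> bucket 3 (collision)
974 -> bucket 12
342 -> bucket 4 (collision)
732 -> bucket 4 (collision)
655 -> bucket 5
749 -> bucket 8
Final buckets:
0: —
1: —
2: —
3: 42 -> 94 -> 783
4: 212 -> 342 -> 732
5: 655
6: —
7: —
8: 749
9: —
10: —
11: 258
12: 974

3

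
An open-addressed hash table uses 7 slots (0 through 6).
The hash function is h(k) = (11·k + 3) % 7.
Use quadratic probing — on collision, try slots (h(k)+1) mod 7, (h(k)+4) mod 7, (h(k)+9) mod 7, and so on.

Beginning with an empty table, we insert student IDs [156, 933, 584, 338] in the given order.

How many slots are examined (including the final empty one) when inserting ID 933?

156: h=4 → slot 4
933: h=4, probe 4,5 → slot 5
584: h=1 → slot 1
338: h=4, probe 4,5,1,6 → slot 6
Table: [∅, 584, ∅, ∅, 156, 933, 338]

2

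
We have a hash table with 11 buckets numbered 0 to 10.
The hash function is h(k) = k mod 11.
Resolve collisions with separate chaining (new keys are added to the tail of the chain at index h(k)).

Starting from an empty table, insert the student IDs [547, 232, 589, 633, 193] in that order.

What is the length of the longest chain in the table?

Insert 547: h=8, bucket 8 empty -> new chain.
Insert 232: h=1, bucket 1 empty -> new chain.
Insert 589: h=6, bucket 6 empty -> new chain.
Insert 633: h=6, bucket 6 nonempty -> append to chain.
Insert 193: h=6, bucket 6 nonempty -> append to chain.
Final buckets:
0: .
1: 232
2: .
3: .
4: .
5: .
6: 589 -> 633 -> 193
7: .
8: 547
9: .
10: .

3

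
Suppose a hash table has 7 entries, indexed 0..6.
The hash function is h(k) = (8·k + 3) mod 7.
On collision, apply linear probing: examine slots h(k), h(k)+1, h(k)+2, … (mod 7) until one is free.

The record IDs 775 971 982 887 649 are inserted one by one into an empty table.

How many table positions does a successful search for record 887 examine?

Insert 775: h=1, slot 1 empty => index 1.
Insert 971: h=1, slot 1 occupied => index 2.
Insert 982: h=5, slot 5 empty => index 5.
Insert 887: h=1, slots 1,2 occupied => index 3.
Insert 649: h=1, slots 1,2,3 occupied => index 4.
Table: [_, 775, 971, 887, 649, 982, _]
Lookup 887: h=1, probe 1,2,3 → found at 3.

3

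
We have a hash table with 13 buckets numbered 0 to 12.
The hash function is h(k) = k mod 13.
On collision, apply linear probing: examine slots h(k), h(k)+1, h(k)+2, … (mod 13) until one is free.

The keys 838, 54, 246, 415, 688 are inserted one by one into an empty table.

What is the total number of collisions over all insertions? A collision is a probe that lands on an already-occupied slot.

3

Insert 838: h=6, slot 6 empty → index 6.
Insert 54: h=2, slot 2 empty → index 2.
Insert 246: h=12, slot 12 empty → index 12.
Insert 415: h=12, slot 12 occupied → index 0.
Insert 688: h=12, slots 12,0 occupied → index 1.
Table: [415, 688, 54, —, —, —, 838, —, —, —, —, —, 246]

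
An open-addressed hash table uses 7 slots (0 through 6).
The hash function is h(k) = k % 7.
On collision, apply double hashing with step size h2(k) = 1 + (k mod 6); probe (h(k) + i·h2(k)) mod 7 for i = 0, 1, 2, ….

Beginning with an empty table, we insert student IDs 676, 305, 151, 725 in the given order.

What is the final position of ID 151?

6

676: h=4 => slot 4
305: h=4, h2=6, probe 4,3 => slot 3
151: h=4, h2=2, probe 4,6 => slot 6
725: h=4, h2=6, probe 4,3,2 => slot 2
Table: [∅, ∅, 725, 305, 676, ∅, 151]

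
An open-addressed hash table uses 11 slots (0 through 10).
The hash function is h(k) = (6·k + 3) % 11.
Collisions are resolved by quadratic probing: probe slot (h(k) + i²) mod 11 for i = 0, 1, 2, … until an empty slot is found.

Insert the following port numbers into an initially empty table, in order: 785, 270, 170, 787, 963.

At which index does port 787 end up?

7

Insert 785: h=5, slot 5 empty -> index 5.
Insert 270: h=6, slot 6 empty -> index 6.
Insert 170: h=0, slot 0 empty -> index 0.
Insert 787: h=6, slot 6 occupied -> index 7.
Insert 963: h=6, slots 6,7 occupied -> index 10.
Table: [170, ∅, ∅, ∅, ∅, 785, 270, 787, ∅, ∅, 963]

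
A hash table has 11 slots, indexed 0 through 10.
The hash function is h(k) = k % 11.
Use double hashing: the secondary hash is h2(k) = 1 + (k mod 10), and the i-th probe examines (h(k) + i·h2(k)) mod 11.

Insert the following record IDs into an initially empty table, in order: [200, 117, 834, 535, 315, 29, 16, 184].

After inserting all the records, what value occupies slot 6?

200: h=2 → slot 2
117: h=7 → slot 7
834: h=9 → slot 9
535: h=7, h2=6, probe 7,2,8 → slot 8
315: h=7, h2=6, probe 7,2,8,3 → slot 3
29: h=7, h2=10, probe 7,6 → slot 6
16: h=5 → slot 5
184: h=8, h2=5, probe 8,2,7,1 → slot 1
Table: [∅, 184, 200, 315, ∅, 16, 29, 117, 535, 834, ∅]

29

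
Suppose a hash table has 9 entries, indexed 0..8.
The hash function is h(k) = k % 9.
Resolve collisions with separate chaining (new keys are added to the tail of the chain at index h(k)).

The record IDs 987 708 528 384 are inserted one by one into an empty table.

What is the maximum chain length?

4

Insert 987: h=6, bucket 6 empty -> new chain.
Insert 708: h=6, bucket 6 nonempty -> append to chain.
Insert 528: h=6, bucket 6 nonempty -> append to chain.
Insert 384: h=6, bucket 6 nonempty -> append to chain.
Final buckets:
0: .
1: .
2: .
3: .
4: .
5: .
6: 987 -> 708 -> 528 -> 384
7: .
8: .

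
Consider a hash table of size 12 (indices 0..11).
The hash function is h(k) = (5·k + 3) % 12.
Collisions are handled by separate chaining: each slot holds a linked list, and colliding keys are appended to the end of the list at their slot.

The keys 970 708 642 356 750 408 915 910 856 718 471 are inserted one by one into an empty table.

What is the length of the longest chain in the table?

Insert 970: h=5, bucket 5 empty -> new chain.
Insert 708: h=3, bucket 3 empty -> new chain.
Insert 642: h=9, bucket 9 empty -> new chain.
Insert 356: h=7, bucket 7 empty -> new chain.
Insert 750: h=9, bucket 9 nonempty -> append to chain.
Insert 408: h=3, bucket 3 nonempty -> append to chain.
Insert 915: h=6, bucket 6 empty -> new chain.
Insert 910: h=5, bucket 5 nonempty -> append to chain.
Insert 856: h=11, bucket 11 empty -> new chain.
Insert 718: h=5, bucket 5 nonempty -> append to chain.
Insert 471: h=6, bucket 6 nonempty -> append to chain.
Final buckets:
0: .
1: .
2: .
3: 708 -> 408
4: .
5: 970 -> 910 -> 718
6: 915 -> 471
7: 356
8: .
9: 642 -> 750
10: .
11: 856

3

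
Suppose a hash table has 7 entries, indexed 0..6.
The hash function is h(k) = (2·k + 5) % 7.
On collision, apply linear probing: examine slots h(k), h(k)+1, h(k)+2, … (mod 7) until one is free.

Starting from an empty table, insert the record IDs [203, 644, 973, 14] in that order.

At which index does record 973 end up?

Insert 203: h=5, slot 5 empty → index 5.
Insert 644: h=5, slot 5 occupied → index 6.
Insert 973: h=5, slots 5,6 occupied → index 0.
Insert 14: h=5, slots 5,6,0 occupied → index 1.
Table: [973, 14, -, -, -, 203, 644]

0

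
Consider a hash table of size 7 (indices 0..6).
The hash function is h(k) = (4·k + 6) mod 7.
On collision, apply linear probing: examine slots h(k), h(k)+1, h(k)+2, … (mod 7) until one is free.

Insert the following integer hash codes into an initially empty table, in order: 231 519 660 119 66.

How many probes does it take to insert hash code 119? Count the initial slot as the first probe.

3

Insert 231: h=6, slot 6 empty => index 6.
Insert 519: h=3, slot 3 empty => index 3.
Insert 660: h=0, slot 0 empty => index 0.
Insert 119: h=6, slots 6,0 occupied => index 1.
Insert 66: h=4, slot 4 empty => index 4.
Table: [660, 119, —, 519, 66, —, 231]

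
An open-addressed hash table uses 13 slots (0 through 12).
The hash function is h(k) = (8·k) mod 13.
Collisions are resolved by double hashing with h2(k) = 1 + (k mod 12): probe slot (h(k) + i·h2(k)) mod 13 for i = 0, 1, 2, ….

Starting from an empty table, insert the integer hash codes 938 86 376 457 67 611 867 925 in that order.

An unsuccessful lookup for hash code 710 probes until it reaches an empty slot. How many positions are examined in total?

938 hashes to 3; slot 3 is free -> place at 3.
86 hashes to 12; slot 12 is free -> place at 12.
376 hashes to 5; slot 5 is free -> place at 5.
457 hashes to 3, h2=2; 3,5 taken -> place at 7.
67 hashes to 3, h2=8; 3 taken -> place at 11.
611 hashes to 0; slot 0 is free -> place at 0.
867 hashes to 7, h2=4; 7,11 taken -> place at 2.
925 hashes to 3, h2=2; 3,5,7 taken -> place at 9.
Table: [611, —, 867, 938, —, 376, —, 457, —, 925, —, 67, 86]
Lookup 710: h=12, h2=3, probe 12,2,5,8 → slot 8 empty, not found.

4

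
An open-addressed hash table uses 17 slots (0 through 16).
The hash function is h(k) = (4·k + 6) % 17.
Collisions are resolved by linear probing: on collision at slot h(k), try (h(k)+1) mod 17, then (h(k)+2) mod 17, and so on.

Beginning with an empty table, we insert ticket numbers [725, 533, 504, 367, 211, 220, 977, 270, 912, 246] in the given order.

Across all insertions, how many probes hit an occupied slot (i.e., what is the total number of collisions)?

725: h=16 => slot 16
533: h=13 => slot 13
504: h=16, probe 16,0 => slot 0
367: h=12 => slot 12
211: h=0, probe 0,1 => slot 1
220: h=2 => slot 2
977: h=4 => slot 4
270: h=15 => slot 15
912: h=16, probe 16,0,1,2,3 => slot 3
246: h=4, probe 4,5 => slot 5
Table: [504, 211, 220, 912, 977, 246, -, -, -, -, -, -, 367, 533, -, 270, 725]

7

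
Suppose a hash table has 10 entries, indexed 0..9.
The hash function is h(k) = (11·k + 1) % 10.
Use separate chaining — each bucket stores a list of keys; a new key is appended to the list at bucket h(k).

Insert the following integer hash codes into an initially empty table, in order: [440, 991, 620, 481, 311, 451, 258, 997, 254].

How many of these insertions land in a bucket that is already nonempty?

440 → bucket 1
991 → bucket 2
620 → bucket 1 (collision)
481 → bucket 2 (collision)
311 → bucket 2 (collision)
451 → bucket 2 (collision)
258 → bucket 9
997 → bucket 8
254 → bucket 5
Final buckets:
0: .
1: 440 -> 620
2: 991 -> 481 -> 311 -> 451
3: .
4: .
5: 254
6: .
7: .
8: 997
9: 258

4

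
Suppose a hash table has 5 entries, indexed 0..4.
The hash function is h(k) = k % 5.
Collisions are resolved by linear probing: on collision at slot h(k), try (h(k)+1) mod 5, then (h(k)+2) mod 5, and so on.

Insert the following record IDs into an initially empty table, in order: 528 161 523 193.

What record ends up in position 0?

Insert 528: h=3, slot 3 empty → index 3.
Insert 161: h=1, slot 1 empty → index 1.
Insert 523: h=3, slot 3 occupied → index 4.
Insert 193: h=3, slots 3,4 occupied → index 0.
Table: [193, 161, —, 528, 523]

193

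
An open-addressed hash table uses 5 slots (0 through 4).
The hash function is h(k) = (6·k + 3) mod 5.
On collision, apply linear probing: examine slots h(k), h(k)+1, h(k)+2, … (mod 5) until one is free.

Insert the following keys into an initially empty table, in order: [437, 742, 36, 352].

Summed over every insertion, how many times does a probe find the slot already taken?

3

Insert 437: h=0, slot 0 empty -> index 0.
Insert 742: h=0, slot 0 occupied -> index 1.
Insert 36: h=4, slot 4 empty -> index 4.
Insert 352: h=0, slots 0,1 occupied -> index 2.
Table: [437, 742, 352, —, 36]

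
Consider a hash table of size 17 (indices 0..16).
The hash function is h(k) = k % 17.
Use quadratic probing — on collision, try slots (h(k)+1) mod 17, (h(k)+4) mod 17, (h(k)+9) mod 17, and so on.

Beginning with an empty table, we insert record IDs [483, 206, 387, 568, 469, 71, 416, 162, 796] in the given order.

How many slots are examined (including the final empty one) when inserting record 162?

4

483 hashes to 7; slot 7 is free → place at 7.
206 hashes to 2; slot 2 is free → place at 2.
387 hashes to 13; slot 13 is free → place at 13.
568 hashes to 7; 7 taken → place at 8.
469 hashes to 10; slot 10 is free → place at 10.
71 hashes to 3; slot 3 is free → place at 3.
416 hashes to 8; 8 taken → place at 9.
162 hashes to 9; 9,10,13 taken → place at 1.
796 hashes to 14; slot 14 is free → place at 14.
Table: [_, 162, 206, 71, _, _, _, 483, 568, 416, 469, _, _, 387, 796, _, _]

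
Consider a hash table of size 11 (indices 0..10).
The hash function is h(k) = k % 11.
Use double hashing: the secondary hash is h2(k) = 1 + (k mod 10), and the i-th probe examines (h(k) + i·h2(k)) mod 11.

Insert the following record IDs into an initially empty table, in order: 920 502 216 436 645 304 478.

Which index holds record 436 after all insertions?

Insert 920: h=7, slot 7 empty -> index 7.
Insert 502: h=7, h2=3, slot 7 occupied -> index 10.
Insert 216: h=7, h2=7, slot 7 occupied -> index 3.
Insert 436: h=7, h2=7, slots 7,3,10 occupied -> index 6.
Insert 645: h=7, h2=6, slot 7 occupied -> index 2.
Insert 304: h=7, h2=5, slot 7 occupied -> index 1.
Insert 478: h=5, slot 5 empty -> index 5.
Table: [-, 304, 645, 216, -, 478, 436, 920, -, -, 502]

6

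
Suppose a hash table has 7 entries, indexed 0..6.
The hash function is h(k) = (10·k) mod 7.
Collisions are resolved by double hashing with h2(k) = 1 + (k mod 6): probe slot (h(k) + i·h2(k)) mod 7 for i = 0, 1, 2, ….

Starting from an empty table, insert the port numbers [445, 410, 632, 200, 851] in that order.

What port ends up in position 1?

445: h=5 => slot 5
410: h=5, h2=3, probe 5,1 => slot 1
632: h=6 => slot 6
200: h=5, h2=3, probe 5,1,4 => slot 4
851: h=5, h2=6, probe 5,4,3 => slot 3
Table: [., 410, ., 851, 200, 445, 632]

410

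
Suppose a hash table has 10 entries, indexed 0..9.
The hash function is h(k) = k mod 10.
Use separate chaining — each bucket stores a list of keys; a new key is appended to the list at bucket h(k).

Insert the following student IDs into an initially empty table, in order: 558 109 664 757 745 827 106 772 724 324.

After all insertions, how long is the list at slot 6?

Insert 558: h=8, bucket 8 empty → new chain.
Insert 109: h=9, bucket 9 empty → new chain.
Insert 664: h=4, bucket 4 empty → new chain.
Insert 757: h=7, bucket 7 empty → new chain.
Insert 745: h=5, bucket 5 empty → new chain.
Insert 827: h=7, bucket 7 nonempty → append to chain.
Insert 106: h=6, bucket 6 empty → new chain.
Insert 772: h=2, bucket 2 empty → new chain.
Insert 724: h=4, bucket 4 nonempty → append to chain.
Insert 324: h=4, bucket 4 nonempty → append to chain.
Final buckets:
0: .
1: .
2: 772
3: .
4: 664 -> 724 -> 324
5: 745
6: 106
7: 757 -> 827
8: 558
9: 109

1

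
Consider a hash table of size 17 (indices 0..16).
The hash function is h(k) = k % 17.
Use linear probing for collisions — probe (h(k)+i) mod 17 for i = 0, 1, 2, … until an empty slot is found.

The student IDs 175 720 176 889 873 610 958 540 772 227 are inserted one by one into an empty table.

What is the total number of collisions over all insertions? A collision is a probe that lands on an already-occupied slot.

21

175: h=5 → slot 5
720: h=6 → slot 6
176: h=6, probe 6,7 → slot 7
889: h=5, probe 5,6,7,8 → slot 8
873: h=6, probe 6,7,8,9 → slot 9
610: h=15 → slot 15
958: h=6, probe 6,7,8,9,10 → slot 10
540: h=13 → slot 13
772: h=7, probe 7,8,9,10,11 → slot 11
227: h=6, probe 6,7,8,9,10,11,12 → slot 12
Table: [—, —, —, —, —, 175, 720, 176, 889, 873, 958, 772, 227, 540, —, 610, —]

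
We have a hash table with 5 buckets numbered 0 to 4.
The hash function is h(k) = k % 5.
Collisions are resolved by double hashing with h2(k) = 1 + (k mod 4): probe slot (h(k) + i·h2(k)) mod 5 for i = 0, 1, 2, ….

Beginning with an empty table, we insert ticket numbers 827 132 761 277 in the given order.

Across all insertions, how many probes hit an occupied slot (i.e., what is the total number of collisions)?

827: h=2 → slot 2
132: h=2, h2=1, probe 2,3 → slot 3
761: h=1 → slot 1
277: h=2, h2=2, probe 2,4 → slot 4
Table: [_, 761, 827, 132, 277]

2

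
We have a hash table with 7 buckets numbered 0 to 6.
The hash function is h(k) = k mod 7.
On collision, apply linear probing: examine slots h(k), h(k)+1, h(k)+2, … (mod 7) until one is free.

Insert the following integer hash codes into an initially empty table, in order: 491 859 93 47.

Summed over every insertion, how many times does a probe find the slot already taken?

1

491: h=1 -> slot 1
859: h=5 -> slot 5
93: h=2 -> slot 2
47: h=5, probe 5,6 -> slot 6
Table: [∅, 491, 93, ∅, ∅, 859, 47]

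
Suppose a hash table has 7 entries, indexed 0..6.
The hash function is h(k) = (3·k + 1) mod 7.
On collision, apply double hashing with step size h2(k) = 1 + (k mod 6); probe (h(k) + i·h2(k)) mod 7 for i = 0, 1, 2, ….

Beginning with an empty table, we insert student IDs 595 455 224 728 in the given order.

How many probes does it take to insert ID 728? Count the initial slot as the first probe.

595: h=1 → slot 1
455: h=1, h2=6, probe 1,0 → slot 0
224: h=1, h2=3, probe 1,4 → slot 4
728: h=1, h2=3, probe 1,4,0,3 → slot 3
Table: [455, 595, —, 728, 224, —, —]

4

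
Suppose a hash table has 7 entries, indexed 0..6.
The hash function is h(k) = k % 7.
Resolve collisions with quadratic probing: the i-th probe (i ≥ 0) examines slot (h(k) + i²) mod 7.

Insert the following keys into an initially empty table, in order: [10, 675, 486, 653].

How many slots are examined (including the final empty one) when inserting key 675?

2

10: h=3 → slot 3
675: h=3, probe 3,4 → slot 4
486: h=3, probe 3,4,0 → slot 0
653: h=2 → slot 2
Table: [486, —, 653, 10, 675, —, —]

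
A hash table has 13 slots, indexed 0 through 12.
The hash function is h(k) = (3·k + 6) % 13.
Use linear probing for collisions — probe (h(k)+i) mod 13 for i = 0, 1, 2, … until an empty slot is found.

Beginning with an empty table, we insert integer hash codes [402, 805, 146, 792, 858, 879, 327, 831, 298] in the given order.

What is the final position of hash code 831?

8

402: h=3 -> slot 3
805: h=3, probe 3,4 -> slot 4
146: h=2 -> slot 2
792: h=3, probe 3,4,5 -> slot 5
858: h=6 -> slot 6
879: h=4, probe 4,5,6,7 -> slot 7
327: h=12 -> slot 12
831: h=3, probe 3,4,5,6,7,8 -> slot 8
298: h=3, probe 3,4,5,6,7,8,9 -> slot 9
Table: [∅, ∅, 146, 402, 805, 792, 858, 879, 831, 298, ∅, ∅, 327]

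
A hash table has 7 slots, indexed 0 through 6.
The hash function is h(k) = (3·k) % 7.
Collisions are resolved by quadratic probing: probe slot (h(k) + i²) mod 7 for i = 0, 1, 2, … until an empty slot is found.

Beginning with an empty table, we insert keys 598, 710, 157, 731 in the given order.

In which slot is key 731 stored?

4

598: h=2 → slot 2
710: h=2, probe 2,3 → slot 3
157: h=2, probe 2,3,6 → slot 6
731: h=2, probe 2,3,6,4 → slot 4
Table: [_, _, 598, 710, 731, _, 157]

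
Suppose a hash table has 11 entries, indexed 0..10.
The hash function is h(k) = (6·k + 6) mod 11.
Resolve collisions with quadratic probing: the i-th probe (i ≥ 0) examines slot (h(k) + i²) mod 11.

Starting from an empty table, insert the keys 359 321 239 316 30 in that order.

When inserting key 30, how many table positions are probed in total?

Insert 359: h=4, slot 4 empty => index 4.
Insert 321: h=7, slot 7 empty => index 7.
Insert 239: h=10, slot 10 empty => index 10.
Insert 316: h=10, slot 10 occupied => index 0.
Insert 30: h=10, slots 10,0 occupied => index 3.
Table: [316, ., ., 30, 359, ., ., 321, ., ., 239]

3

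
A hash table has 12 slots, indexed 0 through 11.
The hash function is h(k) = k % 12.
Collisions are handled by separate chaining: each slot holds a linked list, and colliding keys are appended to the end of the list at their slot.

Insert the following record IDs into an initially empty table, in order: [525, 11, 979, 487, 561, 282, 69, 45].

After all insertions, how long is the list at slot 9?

4

525 → bucket 9
11 → bucket 11
979 → bucket 7
487 → bucket 7 (collision)
561 → bucket 9 (collision)
282 → bucket 6
69 → bucket 9 (collision)
45 → bucket 9 (collision)
Final buckets:
0: _
1: _
2: _
3: _
4: _
5: _
6: 282
7: 979 -> 487
8: _
9: 525 -> 561 -> 69 -> 45
10: _
11: 11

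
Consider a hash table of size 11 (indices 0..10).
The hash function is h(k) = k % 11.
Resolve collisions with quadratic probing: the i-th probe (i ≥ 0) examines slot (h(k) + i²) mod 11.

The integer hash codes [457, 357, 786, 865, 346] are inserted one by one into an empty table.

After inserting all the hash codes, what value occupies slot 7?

Insert 457: h=6, slot 6 empty -> index 6.
Insert 357: h=5, slot 5 empty -> index 5.
Insert 786: h=5, slots 5,6 occupied -> index 9.
Insert 865: h=7, slot 7 empty -> index 7.
Insert 346: h=5, slots 5,6,9 occupied -> index 3.
Table: [., ., ., 346, ., 357, 457, 865, ., 786, .]

865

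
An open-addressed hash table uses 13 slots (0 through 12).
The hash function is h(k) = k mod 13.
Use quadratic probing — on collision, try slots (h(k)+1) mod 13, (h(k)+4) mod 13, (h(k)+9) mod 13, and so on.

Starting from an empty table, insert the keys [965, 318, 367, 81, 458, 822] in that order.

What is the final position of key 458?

12

Insert 965: h=3, slot 3 empty → index 3.
Insert 318: h=6, slot 6 empty → index 6.
Insert 367: h=3, slot 3 occupied → index 4.
Insert 81: h=3, slots 3,4 occupied → index 7.
Insert 458: h=3, slots 3,4,7 occupied → index 12.
Insert 822: h=3, slots 3,4,7,12,6 occupied → index 2.
Table: [-, -, 822, 965, 367, -, 318, 81, -, -, -, -, 458]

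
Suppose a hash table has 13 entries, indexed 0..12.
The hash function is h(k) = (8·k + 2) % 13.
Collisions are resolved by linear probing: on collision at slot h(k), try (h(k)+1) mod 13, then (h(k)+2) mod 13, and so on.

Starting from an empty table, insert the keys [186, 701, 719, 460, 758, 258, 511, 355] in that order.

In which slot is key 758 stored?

10

Insert 186: h=8, slot 8 empty => index 8.
Insert 701: h=7, slot 7 empty => index 7.
Insert 719: h=8, slot 8 occupied => index 9.
Insert 460: h=3, slot 3 empty => index 3.
Insert 758: h=8, slots 8,9 occupied => index 10.
Insert 258: h=12, slot 12 empty => index 12.
Insert 511: h=8, slots 8,9,10 occupied => index 11.
Insert 355: h=8, slots 8,9,10,11,12 occupied => index 0.
Table: [355, -, -, 460, -, -, -, 701, 186, 719, 758, 511, 258]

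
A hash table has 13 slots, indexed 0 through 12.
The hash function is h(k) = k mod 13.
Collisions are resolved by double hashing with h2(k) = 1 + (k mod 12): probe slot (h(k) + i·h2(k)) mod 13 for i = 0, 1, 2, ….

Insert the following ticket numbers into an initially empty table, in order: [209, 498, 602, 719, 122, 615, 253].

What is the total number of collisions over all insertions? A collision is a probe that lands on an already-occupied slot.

3

Insert 209: h=1, slot 1 empty => index 1.
Insert 498: h=4, slot 4 empty => index 4.
Insert 602: h=4, h2=3, slot 4 occupied => index 7.
Insert 719: h=4, h2=12, slot 4 occupied => index 3.
Insert 122: h=5, slot 5 empty => index 5.
Insert 615: h=4, h2=4, slot 4 occupied => index 8.
Insert 253: h=6, slot 6 empty => index 6.
Table: [., 209, ., 719, 498, 122, 253, 602, 615, ., ., ., .]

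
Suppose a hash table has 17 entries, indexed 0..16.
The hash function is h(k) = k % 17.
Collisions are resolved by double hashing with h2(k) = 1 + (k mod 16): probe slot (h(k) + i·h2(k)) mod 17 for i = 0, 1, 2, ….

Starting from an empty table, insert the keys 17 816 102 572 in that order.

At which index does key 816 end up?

1

Insert 17: h=0, slot 0 empty → index 0.
Insert 816: h=0, h2=1, slot 0 occupied → index 1.
Insert 102: h=0, h2=7, slot 0 occupied → index 7.
Insert 572: h=11, slot 11 empty → index 11.
Table: [17, 816, ∅, ∅, ∅, ∅, ∅, 102, ∅, ∅, ∅, 572, ∅, ∅, ∅, ∅, ∅]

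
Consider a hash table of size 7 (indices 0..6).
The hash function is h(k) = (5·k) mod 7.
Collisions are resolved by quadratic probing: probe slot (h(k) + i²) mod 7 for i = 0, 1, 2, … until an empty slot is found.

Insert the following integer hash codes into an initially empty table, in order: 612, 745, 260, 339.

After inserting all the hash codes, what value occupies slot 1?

612

612: h=1 -> slot 1
745: h=1, probe 1,2 -> slot 2
260: h=5 -> slot 5
339: h=1, probe 1,2,5,3 -> slot 3
Table: [—, 612, 745, 339, —, 260, —]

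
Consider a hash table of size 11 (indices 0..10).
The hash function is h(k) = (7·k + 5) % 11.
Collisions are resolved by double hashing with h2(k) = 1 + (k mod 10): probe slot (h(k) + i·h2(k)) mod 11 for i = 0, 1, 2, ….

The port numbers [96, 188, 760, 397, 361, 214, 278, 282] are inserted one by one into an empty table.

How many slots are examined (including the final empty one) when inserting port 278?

3

Insert 96: h=6, slot 6 empty -> index 6.
Insert 188: h=1, slot 1 empty -> index 1.
Insert 760: h=1, h2=1, slot 1 occupied -> index 2.
Insert 397: h=1, h2=8, slot 1 occupied -> index 9.
Insert 361: h=2, h2=2, slot 2 occupied -> index 4.
Insert 214: h=7, slot 7 empty -> index 7.
Insert 278: h=4, h2=9, slots 4,2 occupied -> index 0.
Insert 282: h=10, slot 10 empty -> index 10.
Table: [278, 188, 760, ., 361, ., 96, 214, ., 397, 282]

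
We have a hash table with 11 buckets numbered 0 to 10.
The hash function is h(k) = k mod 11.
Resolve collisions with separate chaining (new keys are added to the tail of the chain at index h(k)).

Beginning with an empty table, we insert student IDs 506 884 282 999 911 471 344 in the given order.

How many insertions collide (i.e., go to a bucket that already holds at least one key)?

506 -> bucket 0
884 -> bucket 4
282 -> bucket 7
999 -> bucket 9
911 -> bucket 9 (collision)
471 -> bucket 9 (collision)
344 -> bucket 3
Final buckets:
0: 506
1: _
2: _
3: 344
4: 884
5: _
6: _
7: 282
8: _
9: 999 -> 911 -> 471
10: _

2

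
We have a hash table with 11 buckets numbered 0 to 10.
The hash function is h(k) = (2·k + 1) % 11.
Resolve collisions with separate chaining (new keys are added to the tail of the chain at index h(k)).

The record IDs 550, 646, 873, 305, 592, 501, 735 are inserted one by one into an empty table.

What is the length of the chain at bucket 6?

Insert 550: h=1, bucket 1 empty → new chain.
Insert 646: h=6, bucket 6 empty → new chain.
Insert 873: h=9, bucket 9 empty → new chain.
Insert 305: h=6, bucket 6 nonempty → append to chain.
Insert 592: h=8, bucket 8 empty → new chain.
Insert 501: h=2, bucket 2 empty → new chain.
Insert 735: h=8, bucket 8 nonempty → append to chain.
Final buckets:
0: —
1: 550
2: 501
3: —
4: —
5: —
6: 646 -> 305
7: —
8: 592 -> 735
9: 873
10: —

2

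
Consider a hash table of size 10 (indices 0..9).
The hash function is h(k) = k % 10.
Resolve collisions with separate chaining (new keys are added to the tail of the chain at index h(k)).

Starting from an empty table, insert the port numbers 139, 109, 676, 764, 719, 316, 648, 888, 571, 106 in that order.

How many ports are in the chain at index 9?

3

Insert 139: h=9, bucket 9 empty → new chain.
Insert 109: h=9, bucket 9 nonempty → append to chain.
Insert 676: h=6, bucket 6 empty → new chain.
Insert 764: h=4, bucket 4 empty → new chain.
Insert 719: h=9, bucket 9 nonempty → append to chain.
Insert 316: h=6, bucket 6 nonempty → append to chain.
Insert 648: h=8, bucket 8 empty → new chain.
Insert 888: h=8, bucket 8 nonempty → append to chain.
Insert 571: h=1, bucket 1 empty → new chain.
Insert 106: h=6, bucket 6 nonempty → append to chain.
Final buckets:
0: .
1: 571
2: .
3: .
4: 764
5: .
6: 676 -> 316 -> 106
7: .
8: 648 -> 888
9: 139 -> 109 -> 719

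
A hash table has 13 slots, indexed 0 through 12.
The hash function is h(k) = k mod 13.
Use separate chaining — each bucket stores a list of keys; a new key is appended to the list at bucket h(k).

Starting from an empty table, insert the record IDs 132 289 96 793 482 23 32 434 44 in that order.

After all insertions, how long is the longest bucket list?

132 → bucket 2
289 → bucket 3
96 → bucket 5
793 → bucket 0
482 → bucket 1
23 → bucket 10
32 → bucket 6
434 → bucket 5 (collision)
44 → bucket 5 (collision)
Final buckets:
0: 793
1: 482
2: 132
3: 289
4: _
5: 96 -> 434 -> 44
6: 32
7: _
8: _
9: _
10: 23
11: _
12: _

3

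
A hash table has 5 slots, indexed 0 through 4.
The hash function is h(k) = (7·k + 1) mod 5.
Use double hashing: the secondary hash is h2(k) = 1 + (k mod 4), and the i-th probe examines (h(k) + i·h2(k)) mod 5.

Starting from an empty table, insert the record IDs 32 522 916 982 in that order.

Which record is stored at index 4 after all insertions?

916

32: h=0 → slot 0
522: h=0, h2=3, probe 0,3 → slot 3
916: h=3, h2=1, probe 3,4 → slot 4
982: h=0, h2=3, probe 0,3,1 → slot 1
Table: [32, 982, -, 522, 916]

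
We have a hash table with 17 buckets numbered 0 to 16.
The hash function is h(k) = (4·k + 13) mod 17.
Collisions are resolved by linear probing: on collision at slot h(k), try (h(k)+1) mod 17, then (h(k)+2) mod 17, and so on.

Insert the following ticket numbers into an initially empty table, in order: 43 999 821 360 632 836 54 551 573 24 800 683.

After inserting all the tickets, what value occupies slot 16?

Insert 43: h=15, slot 15 empty → index 15.
Insert 999: h=14, slot 14 empty → index 14.
Insert 821: h=16, slot 16 empty → index 16.
Insert 360: h=8, slot 8 empty → index 8.
Insert 632: h=8, slot 8 occupied → index 9.
Insert 836: h=8, slots 8,9 occupied → index 10.
Insert 54: h=8, slots 8,9,10 occupied → index 11.
Insert 551: h=7, slot 7 empty → index 7.
Insert 573: h=10, slots 10,11 occupied → index 12.
Insert 24: h=7, slots 7,8,9,10,11,12 occupied → index 13.
Insert 800: h=0, slot 0 empty → index 0.
Insert 683: h=8, slots 8,9,10,11,12,13,14,15,16,0 occupied → index 1.
Table: [800, 683, _, _, _, _, _, 551, 360, 632, 836, 54, 573, 24, 999, 43, 821]

821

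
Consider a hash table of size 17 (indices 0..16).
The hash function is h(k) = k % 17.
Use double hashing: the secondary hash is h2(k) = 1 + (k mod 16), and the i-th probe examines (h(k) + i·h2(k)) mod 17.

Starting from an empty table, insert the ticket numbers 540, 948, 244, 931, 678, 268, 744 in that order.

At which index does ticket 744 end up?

5

540 hashes to 13; slot 13 is free => place at 13.
948 hashes to 13, h2=5; 13 taken => place at 1.
244 hashes to 6; slot 6 is free => place at 6.
931 hashes to 13, h2=4; 13 taken => place at 0.
678 hashes to 15; slot 15 is free => place at 15.
268 hashes to 13, h2=13; 13 taken => place at 9.
744 hashes to 13, h2=9; 13 taken => place at 5.
Table: [931, 948, ∅, ∅, ∅, 744, 244, ∅, ∅, 268, ∅, ∅, ∅, 540, ∅, 678, ∅]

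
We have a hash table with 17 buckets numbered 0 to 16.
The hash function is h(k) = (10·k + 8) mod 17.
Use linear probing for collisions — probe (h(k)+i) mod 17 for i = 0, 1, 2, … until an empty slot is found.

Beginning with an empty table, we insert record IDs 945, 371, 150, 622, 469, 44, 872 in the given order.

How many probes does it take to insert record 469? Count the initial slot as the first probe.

Insert 945: h=6, slot 6 empty → index 6.
Insert 371: h=12, slot 12 empty → index 12.
Insert 150: h=12, slot 12 occupied → index 13.
Insert 622: h=6, slot 6 occupied → index 7.
Insert 469: h=6, slots 6,7 occupied → index 8.
Insert 44: h=6, slots 6,7,8 occupied → index 9.
Insert 872: h=7, slots 7,8,9 occupied → index 10.
Table: [-, -, -, -, -, -, 945, 622, 469, 44, 872, -, 371, 150, -, -, -]

3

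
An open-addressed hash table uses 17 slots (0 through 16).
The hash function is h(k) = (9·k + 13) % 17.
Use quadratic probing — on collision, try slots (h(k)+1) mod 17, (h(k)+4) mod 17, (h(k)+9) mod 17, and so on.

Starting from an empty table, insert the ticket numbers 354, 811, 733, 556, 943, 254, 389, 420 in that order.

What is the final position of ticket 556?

6

354 hashes to 3; slot 3 is free → place at 3.
811 hashes to 2; slot 2 is free → place at 2.
733 hashes to 14; slot 14 is free → place at 14.
556 hashes to 2; 2,3 taken → place at 6.
943 hashes to 0; slot 0 is free → place at 0.
254 hashes to 4; slot 4 is free → place at 4.
389 hashes to 12; slot 12 is free → place at 12.
420 hashes to 2; 2,3,6 taken → place at 11.
Table: [943, —, 811, 354, 254, —, 556, —, —, —, —, 420, 389, —, 733, —, —]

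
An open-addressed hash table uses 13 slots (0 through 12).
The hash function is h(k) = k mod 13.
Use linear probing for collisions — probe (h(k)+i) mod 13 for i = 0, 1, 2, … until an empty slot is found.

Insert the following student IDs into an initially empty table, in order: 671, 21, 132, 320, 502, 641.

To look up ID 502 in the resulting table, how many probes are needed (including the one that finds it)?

671 hashes to 8; slot 8 is free => place at 8.
21 hashes to 8; 8 taken => place at 9.
132 hashes to 2; slot 2 is free => place at 2.
320 hashes to 8; 8,9 taken => place at 10.
502 hashes to 8; 8,9,10 taken => place at 11.
641 hashes to 4; slot 4 is free => place at 4.
Table: [_, _, 132, _, 641, _, _, _, 671, 21, 320, 502, _]
Lookup 502: h=8, probe 8,9,10,11 → found at 11.

4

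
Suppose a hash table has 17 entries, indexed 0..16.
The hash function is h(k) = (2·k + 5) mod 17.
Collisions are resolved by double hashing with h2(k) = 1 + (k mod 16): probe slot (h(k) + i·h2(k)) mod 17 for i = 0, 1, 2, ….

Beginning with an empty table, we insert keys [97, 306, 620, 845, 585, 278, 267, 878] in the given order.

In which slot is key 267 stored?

7

97: h=12 -> slot 12
306: h=5 -> slot 5
620: h=4 -> slot 4
845: h=12, h2=14, probe 12,9 -> slot 9
585: h=2 -> slot 2
278: h=0 -> slot 0
267: h=12, h2=12, probe 12,7 -> slot 7
878: h=10 -> slot 10
Table: [278, -, 585, -, 620, 306, -, 267, -, 845, 878, -, 97, -, -, -, -]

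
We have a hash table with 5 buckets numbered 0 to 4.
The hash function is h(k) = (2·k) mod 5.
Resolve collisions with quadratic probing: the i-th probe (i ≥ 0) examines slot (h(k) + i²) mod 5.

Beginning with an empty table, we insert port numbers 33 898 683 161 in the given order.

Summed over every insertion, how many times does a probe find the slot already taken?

33 hashes to 1; slot 1 is free -> place at 1.
898 hashes to 1; 1 taken -> place at 2.
683 hashes to 1; 1,2 taken -> place at 0.
161 hashes to 2; 2 taken -> place at 3.
Table: [683, 33, 898, 161, _]

4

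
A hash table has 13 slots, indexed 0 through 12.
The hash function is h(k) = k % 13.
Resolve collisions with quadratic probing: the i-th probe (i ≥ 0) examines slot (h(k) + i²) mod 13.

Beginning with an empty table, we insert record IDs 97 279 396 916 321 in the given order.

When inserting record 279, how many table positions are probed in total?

Insert 97: h=6, slot 6 empty → index 6.
Insert 279: h=6, slot 6 occupied → index 7.
Insert 396: h=6, slots 6,7 occupied → index 10.
Insert 916: h=6, slots 6,7,10 occupied → index 2.
Insert 321: h=9, slot 9 empty → index 9.
Table: [_, _, 916, _, _, _, 97, 279, _, 321, 396, _, _]

2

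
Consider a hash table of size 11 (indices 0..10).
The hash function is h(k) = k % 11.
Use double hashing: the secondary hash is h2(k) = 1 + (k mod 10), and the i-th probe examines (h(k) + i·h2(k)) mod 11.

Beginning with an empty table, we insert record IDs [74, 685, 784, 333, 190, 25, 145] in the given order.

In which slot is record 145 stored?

10

Insert 74: h=8, slot 8 empty => index 8.
Insert 685: h=3, slot 3 empty => index 3.
Insert 784: h=3, h2=5, slots 3,8 occupied => index 2.
Insert 333: h=3, h2=4, slot 3 occupied => index 7.
Insert 190: h=3, h2=1, slot 3 occupied => index 4.
Insert 25: h=3, h2=6, slot 3 occupied => index 9.
Insert 145: h=2, h2=6, slots 2,8,3,9,4 occupied => index 10.
Table: [∅, ∅, 784, 685, 190, ∅, ∅, 333, 74, 25, 145]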